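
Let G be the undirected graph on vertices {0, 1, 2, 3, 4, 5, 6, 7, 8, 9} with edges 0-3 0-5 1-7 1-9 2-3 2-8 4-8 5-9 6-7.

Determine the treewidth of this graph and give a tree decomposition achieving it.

Treewidth 1.
Bags: B1 = {6, 7}  B2 = {1, 7}  B3 = {1, 9}  B4 = {5, 9}  B5 = {0, 5}  B6 = {0, 3}  B7 = {2, 3}  B8 = {2, 8}  B9 = {4, 8}
Tree: B1–B2, B2–B3, B3–B4, B4–B5, B5–B6, B6–B7, B7–B8, B8–B9

Each bag holds 2 vertices, so the decomposition has width 1, which upper-bounds the treewidth. G has an edge, so its treewidth is at least 1. Hence tw(G) = 1 exactly.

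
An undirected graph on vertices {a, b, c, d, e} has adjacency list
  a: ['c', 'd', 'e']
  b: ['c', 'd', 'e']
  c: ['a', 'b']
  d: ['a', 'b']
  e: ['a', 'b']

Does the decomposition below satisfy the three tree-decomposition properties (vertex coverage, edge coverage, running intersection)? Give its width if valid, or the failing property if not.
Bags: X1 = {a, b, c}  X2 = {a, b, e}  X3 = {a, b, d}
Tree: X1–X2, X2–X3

Checking the three conditions: (i) the bags cover all of {a, b, c, d, e}; (ii) for each edge, some bag contains both endpoints; (iii) the bags containing any fixed vertex form a subtree. All hold, so the decomposition is valid with width 3 − 1 = 2.

Yes; width 2.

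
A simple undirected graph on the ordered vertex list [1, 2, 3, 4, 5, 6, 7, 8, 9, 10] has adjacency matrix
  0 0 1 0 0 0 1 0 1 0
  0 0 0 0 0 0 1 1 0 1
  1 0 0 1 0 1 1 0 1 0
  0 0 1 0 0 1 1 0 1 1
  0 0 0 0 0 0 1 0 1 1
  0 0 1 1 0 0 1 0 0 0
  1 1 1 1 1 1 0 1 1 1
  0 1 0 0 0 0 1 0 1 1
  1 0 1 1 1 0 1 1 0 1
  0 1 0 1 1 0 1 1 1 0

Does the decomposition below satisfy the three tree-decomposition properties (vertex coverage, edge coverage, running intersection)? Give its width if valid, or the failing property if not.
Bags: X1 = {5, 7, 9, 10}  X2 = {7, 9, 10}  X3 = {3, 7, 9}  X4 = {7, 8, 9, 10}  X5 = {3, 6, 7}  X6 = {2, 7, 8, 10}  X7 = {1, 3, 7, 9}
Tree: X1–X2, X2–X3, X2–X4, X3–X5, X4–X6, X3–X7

A tree decomposition must satisfy three properties: every vertex lies in some bag; for every edge, both endpoints lie together in some bag; and for every vertex, the bags containing it form a connected subtree. Here vertex 4 appears in no bag, so the decomposition is invalid.

No — vertex 4 appears in no bag.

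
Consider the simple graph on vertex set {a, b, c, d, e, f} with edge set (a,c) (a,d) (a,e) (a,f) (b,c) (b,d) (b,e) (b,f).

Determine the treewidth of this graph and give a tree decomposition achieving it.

Treewidth 2.
One such decomposition:
Bags: B1 = {a, b, e}  B2 = {a, b, d}  B3 = {a, b, f}  B4 = {a, b, c}
Tree: B1–B2, B2–B3, B3–B4

The largest bag has 3 vertices, giving width 2; this decomposition certifies tw(G) ≤ 2. The edges a–e–b–d–a form a cycle, so G is not a tree and its treewidth is at least 2. The upper and lower bounds meet at 2, so that is the treewidth.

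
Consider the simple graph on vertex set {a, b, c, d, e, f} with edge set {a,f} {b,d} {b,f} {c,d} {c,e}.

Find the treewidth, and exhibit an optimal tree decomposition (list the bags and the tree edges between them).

Treewidth 1.
Bags: B1 = {a, f}  B2 = {b, f}  B3 = {b, d}  B4 = {c, d}  B5 = {c, e}
Tree: B1–B2, B2–B3, B3–B4, B4–B5

The largest bag has 2 vertices, giving width 1; this decomposition certifies tw(G) ≤ 1. Any graph with an edge has treewidth ≥ 1, and G has the edge a–f. Therefore the treewidth is 1.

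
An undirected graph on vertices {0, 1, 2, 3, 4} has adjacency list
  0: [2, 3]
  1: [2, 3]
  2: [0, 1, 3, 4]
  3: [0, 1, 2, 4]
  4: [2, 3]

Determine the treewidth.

A width-2 tree decomposition is:
Bags: B1 = {1, 2, 3}  B2 = {2, 3, 4}  B3 = {0, 2, 3}
Tree: B1–B2, B2–B3
The largest bag has 3 vertices, giving width 2; this decomposition certifies tw(G) ≤ 2. For the lower bound, the 3 vertices {0, 2, 3} are pairwise adjacent, and any tree decomposition puts a clique entirely inside one bag — forcing width ≥ 2. The upper and lower bounds meet at 2, so that is the treewidth.

2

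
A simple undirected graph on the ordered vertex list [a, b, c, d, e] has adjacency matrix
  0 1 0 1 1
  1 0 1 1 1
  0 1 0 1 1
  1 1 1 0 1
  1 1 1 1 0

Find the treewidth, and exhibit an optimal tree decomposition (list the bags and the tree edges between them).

Treewidth 3.
Bags: B1 = {a, b, d, e}  B2 = {b, c, d, e}
Tree: B1–B2

The largest bag has 4 vertices, giving width 3; this decomposition certifies tw(G) ≤ 3. Conversely, {b, c, d, e} is a clique of size 4, and the vertices of any clique must share a bag in every tree decomposition; so some bag has ≥ 4 vertices and tw(G) ≥ 3. Combining the bounds, tw(G) = 3.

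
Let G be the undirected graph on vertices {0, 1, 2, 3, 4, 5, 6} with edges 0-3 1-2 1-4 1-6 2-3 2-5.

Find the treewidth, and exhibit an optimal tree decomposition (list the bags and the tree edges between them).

The largest bag has 2 vertices, giving width 1; this decomposition certifies tw(G) ≤ 1. Any graph with an edge has treewidth ≥ 1, and G has the edge 2–3. The upper and lower bounds meet at 1, so that is the treewidth.

Treewidth 1.
Bags: B1 = {2, 3}  B2 = {1, 2}  B3 = {2, 5}  B4 = {0, 3}  B5 = {1, 6}  B6 = {1, 4}
Tree: B1–B2, B2–B3, B1–B4, B2–B5, B2–B6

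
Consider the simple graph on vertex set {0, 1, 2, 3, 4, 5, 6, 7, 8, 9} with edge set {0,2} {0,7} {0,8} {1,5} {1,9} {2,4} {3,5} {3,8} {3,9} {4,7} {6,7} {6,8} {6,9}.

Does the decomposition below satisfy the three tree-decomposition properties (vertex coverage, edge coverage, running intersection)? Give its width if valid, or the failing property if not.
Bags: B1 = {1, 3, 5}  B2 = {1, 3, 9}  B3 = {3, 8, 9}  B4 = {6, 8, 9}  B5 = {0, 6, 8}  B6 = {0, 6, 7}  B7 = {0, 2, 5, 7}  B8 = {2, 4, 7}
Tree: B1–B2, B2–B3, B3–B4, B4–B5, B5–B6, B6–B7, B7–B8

A tree decomposition must satisfy three properties: every vertex lies in some bag; for every edge, both endpoints lie together in some bag; and for every vertex, the bags containing it form a connected subtree. Here bags containing vertex 5 are not connected in the tree, so the decomposition is invalid.

No — bags containing vertex 5 are not connected in the tree.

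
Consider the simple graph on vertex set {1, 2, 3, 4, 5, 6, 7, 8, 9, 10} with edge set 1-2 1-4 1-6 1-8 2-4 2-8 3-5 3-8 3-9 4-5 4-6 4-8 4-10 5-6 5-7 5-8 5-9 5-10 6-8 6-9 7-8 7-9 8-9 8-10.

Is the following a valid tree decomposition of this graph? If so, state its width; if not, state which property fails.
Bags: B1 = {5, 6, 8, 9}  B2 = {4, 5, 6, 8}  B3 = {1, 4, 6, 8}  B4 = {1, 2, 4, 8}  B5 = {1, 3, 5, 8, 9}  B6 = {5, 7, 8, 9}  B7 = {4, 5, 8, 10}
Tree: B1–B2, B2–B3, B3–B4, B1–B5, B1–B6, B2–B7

A tree decomposition must satisfy three properties: every vertex lies in some bag; for every edge, both endpoints lie together in some bag; and for every vertex, the bags containing it form a connected subtree. Here bags containing vertex 1 are not connected in the tree, so the decomposition is invalid.

No — bags containing vertex 1 are not connected in the tree.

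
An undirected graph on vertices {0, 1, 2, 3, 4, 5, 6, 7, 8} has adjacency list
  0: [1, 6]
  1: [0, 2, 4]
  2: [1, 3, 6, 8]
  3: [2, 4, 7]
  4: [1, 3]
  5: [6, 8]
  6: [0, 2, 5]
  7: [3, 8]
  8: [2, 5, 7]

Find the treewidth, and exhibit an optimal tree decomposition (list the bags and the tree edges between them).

Treewidth 3.
One such decomposition:
Bags: B1 = {0, 5, 6, 8}  B2 = {0, 2, 6, 8}  B3 = {0, 1, 2, 8}  B4 = {1, 2, 7, 8}  B5 = {1, 2, 3, 7}  B6 = {1, 3, 4, 7}
Tree: B1–B2, B2–B3, B3–B4, B4–B5, B5–B6

The largest bag has 4 vertices, giving width 3; this decomposition certifies tw(G) ≤ 3. For the lower bound: the 4 vertex sets {0,5,6}, {8}, {2}, {1,3,4,7} are disjoint, each induces a connected subgraph, and every pair is joined by at least one edge of G. Contracting each set to a single vertex therefore yields K_{4} as a minor, and since treewidth is minor-monotone, tw(G) ≥ tw(K_{4}) = 3. Combining the bounds, tw(G) = 3.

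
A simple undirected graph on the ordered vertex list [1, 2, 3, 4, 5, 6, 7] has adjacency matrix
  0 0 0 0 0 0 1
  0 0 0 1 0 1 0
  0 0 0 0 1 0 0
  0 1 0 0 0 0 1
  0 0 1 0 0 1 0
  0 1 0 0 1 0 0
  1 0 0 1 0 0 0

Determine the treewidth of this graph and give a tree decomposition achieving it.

Each bag holds 2 vertices, so the decomposition has width 1, which upper-bounds the treewidth. G has an edge, so its treewidth is at least 1. Hence tw(G) = 1 exactly.

Treewidth 1.
One such decomposition:
Bags: B1 = {1, 7}  B2 = {4, 7}  B3 = {2, 4}  B4 = {2, 6}  B5 = {5, 6}  B6 = {3, 5}
Tree: B1–B2, B2–B3, B3–B4, B4–B5, B5–B6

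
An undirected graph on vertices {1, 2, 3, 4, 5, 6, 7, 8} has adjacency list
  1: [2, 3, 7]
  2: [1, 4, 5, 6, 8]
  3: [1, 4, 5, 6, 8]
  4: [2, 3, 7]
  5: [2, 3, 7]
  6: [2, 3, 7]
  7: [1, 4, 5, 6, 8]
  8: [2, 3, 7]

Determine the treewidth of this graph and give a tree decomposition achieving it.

The largest bag has 4 vertices, giving width 3; this decomposition certifies tw(G) ≤ 3. For the lower bound: the 4 vertex sets {6,7}, {2,4}, {3}, {5} are disjoint, each induces a connected subgraph, and every pair is joined by at least one edge of G. Contracting each set to a single vertex therefore yields K_{4} as a minor, and since treewidth is minor-monotone, tw(G) ≥ tw(K_{4}) = 3. Therefore the treewidth is 3.

Treewidth 3.
Bags: B1 = {2, 3, 6, 7}  B2 = {2, 3, 4, 7}  B3 = {2, 3, 5, 7}  B4 = {1, 2, 3, 7}  B5 = {2, 3, 7, 8}
Tree: B1–B2, B2–B3, B3–B4, B4–B5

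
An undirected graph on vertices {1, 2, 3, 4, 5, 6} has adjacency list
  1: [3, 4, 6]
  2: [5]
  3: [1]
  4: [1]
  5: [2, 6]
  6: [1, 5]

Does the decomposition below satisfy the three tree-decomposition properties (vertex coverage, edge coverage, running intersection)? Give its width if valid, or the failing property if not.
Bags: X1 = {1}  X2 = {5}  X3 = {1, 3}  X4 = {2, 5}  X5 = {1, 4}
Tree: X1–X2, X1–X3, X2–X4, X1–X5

A tree decomposition must satisfy three properties: every vertex lies in some bag; for every edge, both endpoints lie together in some bag; and for every vertex, the bags containing it form a connected subtree. Here vertex 6 appears in no bag, so the decomposition is invalid.

No — vertex 6 appears in no bag.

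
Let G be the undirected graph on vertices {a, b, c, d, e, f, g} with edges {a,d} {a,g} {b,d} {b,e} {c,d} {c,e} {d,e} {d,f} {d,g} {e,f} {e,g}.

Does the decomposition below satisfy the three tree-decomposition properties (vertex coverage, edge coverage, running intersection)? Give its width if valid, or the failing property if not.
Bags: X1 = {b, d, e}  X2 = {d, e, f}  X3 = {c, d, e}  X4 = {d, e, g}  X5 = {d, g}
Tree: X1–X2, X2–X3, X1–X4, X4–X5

A tree decomposition must satisfy three properties: every vertex lies in some bag; for every edge, both endpoints lie together in some bag; and for every vertex, the bags containing it form a connected subtree. Here vertex a appears in no bag, so the decomposition is invalid.

No — vertex a appears in no bag.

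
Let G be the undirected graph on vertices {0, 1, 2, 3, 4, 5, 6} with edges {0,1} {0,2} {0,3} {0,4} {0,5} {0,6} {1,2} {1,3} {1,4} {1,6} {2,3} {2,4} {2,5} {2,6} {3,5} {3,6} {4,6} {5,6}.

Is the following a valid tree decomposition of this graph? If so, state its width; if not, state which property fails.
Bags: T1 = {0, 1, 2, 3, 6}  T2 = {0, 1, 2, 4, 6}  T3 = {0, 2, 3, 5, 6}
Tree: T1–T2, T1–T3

Yes; width 4.

Vertex coverage: the bags together contain {0, 1, 2, 3, 4, 5, 6}, the full vertex set. Edge coverage: each edge of G has both endpoints in at least one bag. Running intersection: for every vertex, the bags containing it form a connected subtree. All three properties hold, so this is a valid tree decomposition of width max|bag| − 1 = 4, and hence tw(G) ≤ 4.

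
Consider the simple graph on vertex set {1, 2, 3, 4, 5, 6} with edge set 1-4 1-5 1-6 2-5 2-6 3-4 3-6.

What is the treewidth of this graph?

2

A width-2 tree decomposition is:
Bags: B1 = {1, 3, 4}  B2 = {1, 3, 6}  B3 = {1, 5, 6}  B4 = {2, 5, 6}
Tree: B1–B2, B2–B3, B3–B4
Every bag has size at most 3, so the width is 3 − 1 = 2 and tw(G) ≤ 2. Since 4–3–6–1–4 is a cycle in G, G is not acyclic. Forests are exactly the graphs of treewidth ≤ 1, so tw(G) ≥ 2. Combining the bounds, tw(G) = 2.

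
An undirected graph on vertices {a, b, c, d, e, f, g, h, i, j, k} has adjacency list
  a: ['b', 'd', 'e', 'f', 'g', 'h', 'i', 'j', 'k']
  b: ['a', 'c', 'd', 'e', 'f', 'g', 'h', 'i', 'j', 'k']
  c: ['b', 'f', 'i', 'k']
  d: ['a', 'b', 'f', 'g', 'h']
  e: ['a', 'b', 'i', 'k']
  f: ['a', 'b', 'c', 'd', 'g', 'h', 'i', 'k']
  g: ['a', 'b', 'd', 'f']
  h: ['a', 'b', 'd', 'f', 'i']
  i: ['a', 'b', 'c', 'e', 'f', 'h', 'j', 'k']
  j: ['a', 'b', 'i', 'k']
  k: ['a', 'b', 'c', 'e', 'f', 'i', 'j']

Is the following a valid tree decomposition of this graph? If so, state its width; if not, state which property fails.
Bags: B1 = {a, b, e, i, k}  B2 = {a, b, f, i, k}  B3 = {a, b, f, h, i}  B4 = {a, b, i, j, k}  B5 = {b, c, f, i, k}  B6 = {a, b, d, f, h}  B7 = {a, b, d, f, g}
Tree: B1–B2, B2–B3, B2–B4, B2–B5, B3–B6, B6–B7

Yes; width 4.

Every vertex of G appears in some bag (union = {a, b, c, d, e, f, g, h, i, j, k}); every edge is covered by a bag; and for each vertex v the set of bags containing v is connected in the bag tree. The decomposition is therefore valid. The largest bag has 5 vertices, so the width is 4.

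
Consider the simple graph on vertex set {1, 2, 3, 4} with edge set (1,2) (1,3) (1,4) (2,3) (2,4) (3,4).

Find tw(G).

A width-3 tree decomposition is:
Bags: B1 = {1, 2, 3, 4}
Tree: (single bag)
With just one bag of size 4, the width is 4 − 1 = 3, so tw(G) ≤ 3. For the lower bound, the 4 vertices {1, 2, 3, 4} are pairwise adjacent, and any tree decomposition puts a clique entirely inside one bag — forcing width ≥ 3. Hence tw(G) = 3 exactly.

3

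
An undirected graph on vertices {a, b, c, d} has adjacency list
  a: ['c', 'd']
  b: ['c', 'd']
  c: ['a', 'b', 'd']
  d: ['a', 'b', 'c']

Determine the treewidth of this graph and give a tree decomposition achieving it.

The largest bag has 3 vertices, giving width 2; this decomposition certifies tw(G) ≤ 2. Conversely, {a, c, d} is a clique of size 3, and the vertices of any clique must share a bag in every tree decomposition; so some bag has ≥ 3 vertices and tw(G) ≥ 2. Combining the bounds, tw(G) = 2.

Treewidth 2.
Bags: B1 = {b, c, d}  B2 = {a, c, d}
Tree: B1–B2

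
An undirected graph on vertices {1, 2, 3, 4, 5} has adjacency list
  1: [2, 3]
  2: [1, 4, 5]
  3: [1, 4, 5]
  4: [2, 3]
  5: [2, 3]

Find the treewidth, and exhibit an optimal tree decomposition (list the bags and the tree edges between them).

Treewidth 2.
One such decomposition:
Bags: B1 = {1, 2, 3}  B2 = {2, 3, 4}  B3 = {2, 3, 5}
Tree: B1–B2, B2–B3

Every bag has size at most 3, so the width is 3 − 1 = 2 and tw(G) ≤ 2. The edges 1–3–4–2–1 form a cycle, so G is not a tree and its treewidth is at least 2. Therefore the treewidth is 2.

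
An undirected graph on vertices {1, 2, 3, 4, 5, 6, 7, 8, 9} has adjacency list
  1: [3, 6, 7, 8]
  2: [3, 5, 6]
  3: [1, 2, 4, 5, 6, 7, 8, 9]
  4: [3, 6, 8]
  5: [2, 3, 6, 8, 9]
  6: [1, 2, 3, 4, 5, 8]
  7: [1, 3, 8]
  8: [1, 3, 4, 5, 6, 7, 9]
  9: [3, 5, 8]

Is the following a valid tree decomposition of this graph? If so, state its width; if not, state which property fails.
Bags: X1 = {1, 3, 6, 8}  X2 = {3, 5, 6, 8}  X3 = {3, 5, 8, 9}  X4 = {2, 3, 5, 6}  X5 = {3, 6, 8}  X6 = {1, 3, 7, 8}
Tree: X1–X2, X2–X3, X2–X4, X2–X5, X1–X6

No — vertex 4 appears in no bag.

A tree decomposition must satisfy three properties: every vertex lies in some bag; for every edge, both endpoints lie together in some bag; and for every vertex, the bags containing it form a connected subtree. Here vertex 4 appears in no bag, so the decomposition is invalid.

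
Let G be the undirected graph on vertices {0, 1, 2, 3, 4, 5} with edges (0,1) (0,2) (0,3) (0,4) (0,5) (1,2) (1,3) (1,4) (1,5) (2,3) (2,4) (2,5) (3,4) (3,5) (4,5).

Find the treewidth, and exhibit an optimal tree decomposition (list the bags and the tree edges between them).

With just one bag of size 6, the width is 6 − 1 = 5, so tw(G) ≤ 5. On the other hand G contains the 6-clique {0, 1, 2, 3, 4, 5}. A clique must lie in a single bag of any decomposition, so no decomposition can have width below 5. Hence tw(G) = 5 exactly.

Treewidth 5.
Bags: B1 = {0, 1, 2, 3, 4, 5}
Tree: (single bag)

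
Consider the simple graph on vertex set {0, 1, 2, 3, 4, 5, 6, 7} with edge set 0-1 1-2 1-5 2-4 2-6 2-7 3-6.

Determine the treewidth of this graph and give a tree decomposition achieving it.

Each bag holds 2 vertices, so the decomposition has width 1, which upper-bounds the treewidth. Since G has at least one edge (e.g. 2–6), it is not an edgeless graph, so tw(G) ≥ 1. The upper and lower bounds meet at 1, so that is the treewidth.

Treewidth 1.
One such decomposition:
Bags: B1 = {2, 6}  B2 = {1, 2}  B3 = {0, 1}  B4 = {1, 5}  B5 = {2, 7}  B6 = {2, 4}  B7 = {3, 6}
Tree: B1–B2, B2–B3, B3–B4, B2–B5, B5–B6, B1–B7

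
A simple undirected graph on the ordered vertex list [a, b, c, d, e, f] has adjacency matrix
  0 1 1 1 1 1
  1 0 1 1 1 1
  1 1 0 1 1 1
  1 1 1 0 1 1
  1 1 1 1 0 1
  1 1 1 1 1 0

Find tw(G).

A width-5 tree decomposition is:
Bags: B1 = {a, b, c, d, e, f}
Tree: (single bag)
A single bag containing all 6 vertices is trivially a valid decomposition of width 5. Conversely, {a, b, c, d, e, f} is a clique of size 6, and the vertices of any clique must share a bag in every tree decomposition; so some bag has ≥ 6 vertices and tw(G) ≥ 5. Hence tw(G) = 5 exactly.

5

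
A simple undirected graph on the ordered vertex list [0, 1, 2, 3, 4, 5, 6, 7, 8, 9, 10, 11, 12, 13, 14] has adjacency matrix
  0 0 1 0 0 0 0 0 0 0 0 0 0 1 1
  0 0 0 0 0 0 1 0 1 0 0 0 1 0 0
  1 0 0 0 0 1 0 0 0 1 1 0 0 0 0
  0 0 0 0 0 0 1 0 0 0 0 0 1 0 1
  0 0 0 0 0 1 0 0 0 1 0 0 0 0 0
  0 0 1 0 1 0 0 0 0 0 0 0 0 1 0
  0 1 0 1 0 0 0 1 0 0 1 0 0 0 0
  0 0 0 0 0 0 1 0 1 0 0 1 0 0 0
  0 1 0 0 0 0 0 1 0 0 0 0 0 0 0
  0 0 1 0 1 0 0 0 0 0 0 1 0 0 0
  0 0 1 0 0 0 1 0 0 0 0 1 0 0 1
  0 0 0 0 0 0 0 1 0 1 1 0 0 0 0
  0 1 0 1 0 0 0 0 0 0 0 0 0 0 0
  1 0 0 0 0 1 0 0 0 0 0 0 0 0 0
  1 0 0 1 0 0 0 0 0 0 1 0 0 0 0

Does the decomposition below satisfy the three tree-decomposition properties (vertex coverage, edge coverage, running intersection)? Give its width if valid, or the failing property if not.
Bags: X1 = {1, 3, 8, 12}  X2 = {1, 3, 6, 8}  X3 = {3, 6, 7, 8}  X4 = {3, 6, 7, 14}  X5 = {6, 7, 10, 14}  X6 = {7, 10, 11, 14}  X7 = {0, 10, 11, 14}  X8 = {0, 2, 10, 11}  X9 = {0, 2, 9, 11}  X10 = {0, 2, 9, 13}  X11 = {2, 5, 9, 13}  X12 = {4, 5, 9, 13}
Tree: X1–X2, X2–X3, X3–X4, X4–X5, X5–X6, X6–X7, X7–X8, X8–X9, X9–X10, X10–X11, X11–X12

Yes; width 3.

Checking the three conditions: (i) the bags cover all of {0, 1, 2, 3, 4, 5, 6, 7, 8, 9, 10, 11, 12, 13, 14}; (ii) for each edge, some bag contains both endpoints; (iii) the bags containing any fixed vertex form a subtree. All hold, so the decomposition is valid with width 4 − 1 = 3.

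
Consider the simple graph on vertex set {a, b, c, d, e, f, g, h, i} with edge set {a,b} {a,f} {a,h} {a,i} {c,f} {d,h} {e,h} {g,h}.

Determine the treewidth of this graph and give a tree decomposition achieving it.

Treewidth 1.
One optimal decomposition is:
Bags: B1 = {a, h}  B2 = {a, i}  B3 = {a, f}  B4 = {e, h}  B5 = {c, f}  B6 = {d, h}  B7 = {g, h}  B8 = {a, b}
Tree: B1–B2, B2–B3, B1–B4, B3–B5, B4–B6, B6–B7, B3–B8

Every bag has size at most 2, so the width is 2 − 1 = 1 and tw(G) ≤ 1. Since G has at least one edge (e.g. h–a), it is not an edgeless graph, so tw(G) ≥ 1. The upper and lower bounds meet at 1, so that is the treewidth.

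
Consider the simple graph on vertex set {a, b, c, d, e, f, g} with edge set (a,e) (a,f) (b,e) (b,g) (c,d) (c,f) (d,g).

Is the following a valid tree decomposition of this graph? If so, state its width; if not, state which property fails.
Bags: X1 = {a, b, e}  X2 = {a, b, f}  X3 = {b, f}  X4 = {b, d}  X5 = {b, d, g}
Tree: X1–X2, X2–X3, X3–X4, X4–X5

A tree decomposition must satisfy three properties: every vertex lies in some bag; for every edge, both endpoints lie together in some bag; and for every vertex, the bags containing it form a connected subtree. Here vertex c appears in no bag, so the decomposition is invalid.

No — vertex c appears in no bag.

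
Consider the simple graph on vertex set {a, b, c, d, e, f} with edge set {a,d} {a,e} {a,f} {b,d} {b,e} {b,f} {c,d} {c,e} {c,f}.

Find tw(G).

A width-3 tree decomposition is:
Bags: B1 = {a, b, c, e}  B2 = {a, b, c, d}  B3 = {a, b, c, f}
Tree: B1–B2, B2–B3
Each bag holds 4 vertices, so the decomposition has width 3, which upper-bounds the treewidth. For the lower bound: the 4 vertex sets {c,e}, {b,d}, {a}, {f} are disjoint, each induces a connected subgraph, and every pair is joined by at least one edge of G. Contracting each set to a single vertex therefore yields K_{4} as a minor, and since treewidth is minor-monotone, tw(G) ≥ tw(K_{4}) = 3. The upper and lower bounds meet at 3, so that is the treewidth.

3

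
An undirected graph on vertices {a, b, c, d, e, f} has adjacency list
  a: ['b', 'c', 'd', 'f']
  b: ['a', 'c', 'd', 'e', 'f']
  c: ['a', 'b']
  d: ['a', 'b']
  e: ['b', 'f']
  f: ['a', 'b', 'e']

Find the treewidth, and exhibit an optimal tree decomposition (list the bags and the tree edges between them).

Treewidth 2.
One such decomposition:
Bags: B1 = {a, b, d}  B2 = {a, b, f}  B3 = {a, b, c}  B4 = {b, e, f}
Tree: B1–B2, B2–B3, B2–B4

Every bag has size at most 3, so the width is 3 − 1 = 2 and tw(G) ≤ 2. On the other hand G contains the 3-clique {b, e, f}. A clique must lie in a single bag of any decomposition, so no decomposition can have width below 2. Hence tw(G) = 2 exactly.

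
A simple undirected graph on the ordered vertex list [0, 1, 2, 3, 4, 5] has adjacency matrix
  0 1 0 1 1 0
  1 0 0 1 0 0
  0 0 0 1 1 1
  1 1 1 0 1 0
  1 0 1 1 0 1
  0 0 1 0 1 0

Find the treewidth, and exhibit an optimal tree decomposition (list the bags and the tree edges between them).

Treewidth 2.
One optimal decomposition is:
Bags: B1 = {0, 3, 4}  B2 = {0, 1, 3}  B3 = {2, 3, 4}  B4 = {2, 4, 5}
Tree: B1–B2, B1–B3, B3–B4

The largest bag has 3 vertices, giving width 2; this decomposition certifies tw(G) ≤ 2. On the other hand G contains the 3-clique {0, 1, 3}. A clique must lie in a single bag of any decomposition, so no decomposition can have width below 2. Combining the bounds, tw(G) = 2.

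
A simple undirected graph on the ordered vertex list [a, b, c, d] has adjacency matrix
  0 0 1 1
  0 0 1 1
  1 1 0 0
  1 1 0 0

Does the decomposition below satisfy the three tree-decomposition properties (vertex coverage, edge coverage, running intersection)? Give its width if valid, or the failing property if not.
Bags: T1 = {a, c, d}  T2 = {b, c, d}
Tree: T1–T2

Yes; width 2.

Every vertex of G appears in some bag (union = {a, b, c, d}); every edge is covered by a bag; and for each vertex v the set of bags containing v is connected in the bag tree. The decomposition is therefore valid. The largest bag has 3 vertices, so the width is 2.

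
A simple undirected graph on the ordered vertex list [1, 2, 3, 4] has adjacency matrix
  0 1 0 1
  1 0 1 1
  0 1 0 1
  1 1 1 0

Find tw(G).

2

A width-2 tree decomposition is:
Bags: B1 = {2, 3, 4}  B2 = {1, 2, 4}
Tree: B1–B2
Each bag holds 3 vertices, so the decomposition has width 2, which upper-bounds the treewidth. On the other hand G contains the 3-clique {1, 2, 4}. A clique must lie in a single bag of any decomposition, so no decomposition can have width below 2. Hence tw(G) = 2 exactly.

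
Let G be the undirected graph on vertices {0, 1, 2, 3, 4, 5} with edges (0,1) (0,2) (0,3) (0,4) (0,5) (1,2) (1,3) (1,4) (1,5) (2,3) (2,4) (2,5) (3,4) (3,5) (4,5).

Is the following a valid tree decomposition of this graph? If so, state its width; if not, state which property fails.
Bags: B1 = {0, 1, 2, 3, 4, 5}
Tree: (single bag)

Yes; width 5.

Checking the three conditions: (i) the bags cover all of {0, 1, 2, 3, 4, 5}; (ii) for each edge, some bag contains both endpoints; (iii) the bags containing any fixed vertex form a subtree. All hold, so the decomposition is valid with width 6 − 1 = 5.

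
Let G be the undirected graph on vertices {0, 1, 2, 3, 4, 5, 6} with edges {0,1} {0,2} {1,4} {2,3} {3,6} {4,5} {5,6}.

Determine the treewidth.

A width-2 tree decomposition is:
Bags: B1 = {2, 3, 6}  B2 = {0, 2, 6}  B3 = {0, 1, 6}  B4 = {1, 4, 6}  B5 = {4, 5, 6}
Tree: B1–B2, B2–B3, B3–B4, B4–B5
Every bag has size at most 3, so the width is 3 − 1 = 2 and tw(G) ≤ 2. The edges 6–3–2–0–1–4–5–6 form a cycle, so G is not a tree and its treewidth is at least 2. Combining the bounds, tw(G) = 2.

2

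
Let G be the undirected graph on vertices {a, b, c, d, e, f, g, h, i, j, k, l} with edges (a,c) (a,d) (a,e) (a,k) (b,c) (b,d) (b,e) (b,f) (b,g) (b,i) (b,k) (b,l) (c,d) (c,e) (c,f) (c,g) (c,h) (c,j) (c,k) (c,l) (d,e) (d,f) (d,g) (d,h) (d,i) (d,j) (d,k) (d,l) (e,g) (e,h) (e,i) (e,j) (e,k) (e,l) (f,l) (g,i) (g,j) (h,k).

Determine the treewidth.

A width-4 tree decomposition is:
Bags: B1 = {b, c, d, e, k}  B2 = {b, c, d, e, l}  B3 = {c, d, e, h, k}  B4 = {b, c, d, e, g}  B5 = {a, c, d, e, k}  B6 = {b, d, e, g, i}  B7 = {b, c, d, f, l}  B8 = {c, d, e, g, j}
Tree: B1–B2, B1–B3, B1–B4, B1–B5, B4–B6, B2–B7, B4–B8
The largest bag has 5 vertices, giving width 4; this decomposition certifies tw(G) ≤ 4. Conversely, {c, d, e, g, j} is a clique of size 5, and the vertices of any clique must share a bag in every tree decomposition; so some bag has ≥ 5 vertices and tw(G) ≥ 4. The upper and lower bounds meet at 4, so that is the treewidth.

4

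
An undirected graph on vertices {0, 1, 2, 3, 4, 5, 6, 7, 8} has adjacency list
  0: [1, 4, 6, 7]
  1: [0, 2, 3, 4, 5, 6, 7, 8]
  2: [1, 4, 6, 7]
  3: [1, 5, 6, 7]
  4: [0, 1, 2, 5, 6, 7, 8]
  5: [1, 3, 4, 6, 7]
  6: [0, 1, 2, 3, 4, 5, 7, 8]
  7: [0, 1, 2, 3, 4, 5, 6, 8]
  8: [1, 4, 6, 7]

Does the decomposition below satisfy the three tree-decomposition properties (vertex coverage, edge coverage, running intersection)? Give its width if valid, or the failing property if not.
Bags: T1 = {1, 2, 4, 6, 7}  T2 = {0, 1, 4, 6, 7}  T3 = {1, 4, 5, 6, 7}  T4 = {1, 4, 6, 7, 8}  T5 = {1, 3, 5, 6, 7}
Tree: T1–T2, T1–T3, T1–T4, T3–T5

Yes; width 4.

Every vertex of G appears in some bag (union = {0, 1, 2, 3, 4, 5, 6, 7, 8}); every edge is covered by a bag; and for each vertex v the set of bags containing v is connected in the bag tree. The decomposition is therefore valid. The largest bag has 5 vertices, so the width is 4.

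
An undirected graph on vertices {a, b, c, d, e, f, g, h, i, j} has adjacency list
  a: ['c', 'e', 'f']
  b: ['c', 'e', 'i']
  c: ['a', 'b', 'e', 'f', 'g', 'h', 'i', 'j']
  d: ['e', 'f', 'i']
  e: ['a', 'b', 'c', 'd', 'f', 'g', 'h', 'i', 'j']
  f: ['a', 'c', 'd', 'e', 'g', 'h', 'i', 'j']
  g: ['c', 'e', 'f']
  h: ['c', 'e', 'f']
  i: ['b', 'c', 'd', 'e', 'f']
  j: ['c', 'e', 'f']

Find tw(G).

3

A width-3 tree decomposition is:
Bags: B1 = {a, c, e, f}  B2 = {c, e, f, g}  B3 = {c, e, f, i}  B4 = {d, e, f, i}  B5 = {c, e, f, h}  B6 = {b, c, e, i}  B7 = {c, e, f, j}
Tree: B1–B2, B1–B3, B3–B4, B3–B5, B3–B6, B1–B7
The largest bag has 4 vertices, giving width 3; this decomposition certifies tw(G) ≤ 3. For the lower bound, the 4 vertices {d, e, f, i} are pairwise adjacent, and any tree decomposition puts a clique entirely inside one bag — forcing width ≥ 3. The upper and lower bounds meet at 3, so that is the treewidth.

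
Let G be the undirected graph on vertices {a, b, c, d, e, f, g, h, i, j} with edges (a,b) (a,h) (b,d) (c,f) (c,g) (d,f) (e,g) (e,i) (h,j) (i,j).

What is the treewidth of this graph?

A width-2 tree decomposition is:
Bags: B1 = {c, e, g}  B2 = {c, e, i}  B3 = {c, i, j}  B4 = {c, h, j}  B5 = {a, c, h}  B6 = {a, b, c}  B7 = {b, c, d}  B8 = {c, d, f}
Tree: B1–B2, B2–B3, B3–B4, B4–B5, B5–B6, B6–B7, B7–B8
Every bag has size at most 3, so the width is 3 − 1 = 2 and tw(G) ≤ 2. The edges c–g–e–i–j–h–a–b–d–f–c form a cycle, so G is not a tree and its treewidth is at least 2. Combining the bounds, tw(G) = 2.

2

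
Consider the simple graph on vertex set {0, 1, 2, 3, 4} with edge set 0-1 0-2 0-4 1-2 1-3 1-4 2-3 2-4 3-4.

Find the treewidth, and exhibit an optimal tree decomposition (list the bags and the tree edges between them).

Treewidth 3.
One such decomposition:
Bags: B1 = {1, 2, 3, 4}  B2 = {0, 1, 2, 4}
Tree: B1–B2

Each bag holds 4 vertices, so the decomposition has width 3, which upper-bounds the treewidth. Conversely, {0, 1, 2, 4} is a clique of size 4, and the vertices of any clique must share a bag in every tree decomposition; so some bag has ≥ 4 vertices and tw(G) ≥ 3. Hence tw(G) = 3 exactly.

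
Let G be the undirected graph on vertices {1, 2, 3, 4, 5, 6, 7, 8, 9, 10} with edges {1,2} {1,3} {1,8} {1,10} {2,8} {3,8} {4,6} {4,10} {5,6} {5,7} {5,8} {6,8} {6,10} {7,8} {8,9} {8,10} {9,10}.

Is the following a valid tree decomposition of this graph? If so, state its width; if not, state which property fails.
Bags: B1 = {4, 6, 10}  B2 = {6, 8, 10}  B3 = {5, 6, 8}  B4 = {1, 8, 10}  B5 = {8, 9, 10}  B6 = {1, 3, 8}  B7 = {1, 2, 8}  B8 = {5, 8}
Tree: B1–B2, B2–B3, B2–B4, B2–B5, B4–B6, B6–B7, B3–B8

No — vertex 7 appears in no bag.

A tree decomposition must satisfy three properties: every vertex lies in some bag; for every edge, both endpoints lie together in some bag; and for every vertex, the bags containing it form a connected subtree. Here vertex 7 appears in no bag, so the decomposition is invalid.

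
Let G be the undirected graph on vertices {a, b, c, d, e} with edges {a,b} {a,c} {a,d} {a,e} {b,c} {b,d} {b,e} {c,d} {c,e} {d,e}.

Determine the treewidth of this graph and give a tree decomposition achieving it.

With just one bag of size 5, the width is 5 − 1 = 4, so tw(G) ≤ 4. Conversely, {a, b, c, d, e} is a clique of size 5, and the vertices of any clique must share a bag in every tree decomposition; so some bag has ≥ 5 vertices and tw(G) ≥ 4. Therefore the treewidth is 4.

Treewidth 4.
One optimal decomposition is:
Bags: B1 = {a, b, c, d, e}
Tree: (single bag)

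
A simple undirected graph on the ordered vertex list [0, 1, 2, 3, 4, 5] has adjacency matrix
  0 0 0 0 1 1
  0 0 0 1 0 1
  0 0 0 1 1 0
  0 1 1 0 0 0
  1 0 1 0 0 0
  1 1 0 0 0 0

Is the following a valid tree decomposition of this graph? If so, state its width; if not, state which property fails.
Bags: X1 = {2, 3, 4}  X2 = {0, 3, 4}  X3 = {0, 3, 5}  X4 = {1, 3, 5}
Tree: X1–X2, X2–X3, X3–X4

Yes; width 2.

Every vertex of G appears in some bag (union = {0, 1, 2, 3, 4, 5}); every edge is covered by a bag; and for each vertex v the set of bags containing v is connected in the bag tree. The decomposition is therefore valid. The largest bag has 3 vertices, so the width is 2.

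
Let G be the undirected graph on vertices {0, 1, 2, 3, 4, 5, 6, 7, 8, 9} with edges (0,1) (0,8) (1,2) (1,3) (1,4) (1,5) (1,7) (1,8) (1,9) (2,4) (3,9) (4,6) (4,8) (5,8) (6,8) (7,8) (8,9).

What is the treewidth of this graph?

2

A width-2 tree decomposition is:
Bags: B1 = {1, 8, 9}  B2 = {1, 5, 8}  B3 = {1, 4, 8}  B4 = {1, 7, 8}  B5 = {1, 2, 4}  B6 = {0, 1, 8}  B7 = {4, 6, 8}  B8 = {1, 3, 9}
Tree: B1–B2, B1–B3, B1–B4, B3–B5, B3–B6, B3–B7, B1–B8
The largest bag has 3 vertices, giving width 2; this decomposition certifies tw(G) ≤ 2. For the lower bound, the 3 vertices {0, 1, 8} are pairwise adjacent, and any tree decomposition puts a clique entirely inside one bag — forcing width ≥ 2. Hence tw(G) = 2 exactly.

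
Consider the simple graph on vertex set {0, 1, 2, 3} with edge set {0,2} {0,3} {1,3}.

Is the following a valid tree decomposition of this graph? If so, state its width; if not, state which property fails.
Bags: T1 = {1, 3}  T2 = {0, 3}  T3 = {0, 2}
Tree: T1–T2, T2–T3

Every vertex of G appears in some bag (union = {0, 1, 2, 3}); every edge is covered by a bag; and for each vertex v the set of bags containing v is connected in the bag tree. The decomposition is therefore valid. The largest bag has 2 vertices, so the width is 1.

Yes; width 1.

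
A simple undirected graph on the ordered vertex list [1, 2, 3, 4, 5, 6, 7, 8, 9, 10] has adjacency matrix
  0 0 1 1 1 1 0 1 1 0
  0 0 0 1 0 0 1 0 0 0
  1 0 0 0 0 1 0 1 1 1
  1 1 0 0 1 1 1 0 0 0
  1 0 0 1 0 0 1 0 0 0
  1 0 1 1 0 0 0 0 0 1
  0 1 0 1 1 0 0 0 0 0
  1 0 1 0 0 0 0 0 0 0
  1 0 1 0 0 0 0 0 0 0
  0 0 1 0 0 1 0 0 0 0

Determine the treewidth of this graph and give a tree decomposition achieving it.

Every bag has size at most 3, so the width is 3 − 1 = 2 and tw(G) ≤ 2. Conversely, {1, 3, 8} is a clique of size 3, and the vertices of any clique must share a bag in every tree decomposition; so some bag has ≥ 3 vertices and tw(G) ≥ 2. Combining the bounds, tw(G) = 2.

Treewidth 2.
One such decomposition:
Bags: B1 = {1, 3, 6}  B2 = {1, 4, 6}  B3 = {1, 3, 9}  B4 = {3, 6, 10}  B5 = {1, 4, 5}  B6 = {1, 3, 8}  B7 = {4, 5, 7}  B8 = {2, 4, 7}
Tree: B1–B2, B1–B3, B1–B4, B2–B5, B3–B6, B5–B7, B7–B8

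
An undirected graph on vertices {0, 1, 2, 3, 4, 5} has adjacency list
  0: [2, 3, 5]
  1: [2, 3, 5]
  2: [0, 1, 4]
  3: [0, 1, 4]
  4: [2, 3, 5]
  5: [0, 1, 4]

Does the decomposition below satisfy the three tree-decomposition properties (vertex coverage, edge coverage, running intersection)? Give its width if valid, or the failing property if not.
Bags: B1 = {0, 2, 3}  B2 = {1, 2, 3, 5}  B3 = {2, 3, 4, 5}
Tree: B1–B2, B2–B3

No — edge (5,0) lies in no bag.

A tree decomposition must satisfy three properties: every vertex lies in some bag; for every edge, both endpoints lie together in some bag; and for every vertex, the bags containing it form a connected subtree. Here edge (5,0) lies in no bag, so the decomposition is invalid.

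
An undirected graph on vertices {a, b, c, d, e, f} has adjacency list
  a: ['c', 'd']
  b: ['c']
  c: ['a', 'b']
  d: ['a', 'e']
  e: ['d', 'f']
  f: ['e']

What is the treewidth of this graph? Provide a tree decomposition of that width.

Every bag has size at most 2, so the width is 2 − 1 = 1 and tw(G) ≤ 1. Since G has at least one edge (e.g. b–c), it is not an edgeless graph, so tw(G) ≥ 1. Therefore the treewidth is 1.

Treewidth 1.
Bags: B1 = {b, c}  B2 = {a, c}  B3 = {a, d}  B4 = {d, e}  B5 = {e, f}
Tree: B1–B2, B2–B3, B3–B4, B4–B5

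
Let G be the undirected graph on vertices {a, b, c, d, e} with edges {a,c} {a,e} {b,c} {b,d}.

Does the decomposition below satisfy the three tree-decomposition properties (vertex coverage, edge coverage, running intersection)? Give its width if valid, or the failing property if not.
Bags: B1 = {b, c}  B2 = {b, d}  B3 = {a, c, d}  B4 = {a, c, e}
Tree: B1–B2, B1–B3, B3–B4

No — bags containing vertex d are not connected in the tree.

A tree decomposition must satisfy three properties: every vertex lies in some bag; for every edge, both endpoints lie together in some bag; and for every vertex, the bags containing it form a connected subtree. Here bags containing vertex d are not connected in the tree, so the decomposition is invalid.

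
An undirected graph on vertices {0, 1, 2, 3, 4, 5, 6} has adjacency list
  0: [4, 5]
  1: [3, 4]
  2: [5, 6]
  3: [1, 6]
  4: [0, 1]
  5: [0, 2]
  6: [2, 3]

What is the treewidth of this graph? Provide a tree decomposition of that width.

Treewidth 2.
One such decomposition:
Bags: B1 = {1, 3, 6}  B2 = {1, 4, 6}  B3 = {0, 4, 6}  B4 = {0, 5, 6}  B5 = {2, 5, 6}
Tree: B1–B2, B2–B3, B3–B4, B4–B5

Each bag holds 3 vertices, so the decomposition has width 2, which upper-bounds the treewidth. For the lower bound, G contains the cycle 6–3–1–4–0–5–2–6, so G is not a forest; only forests have treewidth ≤ 1, hence tw(G) ≥ 2. Therefore the treewidth is 2.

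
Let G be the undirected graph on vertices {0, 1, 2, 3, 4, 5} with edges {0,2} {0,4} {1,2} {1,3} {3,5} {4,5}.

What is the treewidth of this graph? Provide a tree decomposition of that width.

Treewidth 2.
Bags: B1 = {0, 4, 5}  B2 = {0, 2, 5}  B3 = {1, 2, 5}  B4 = {1, 3, 5}
Tree: B1–B2, B2–B3, B3–B4

Every bag has size at most 3, so the width is 3 − 1 = 2 and tw(G) ≤ 2. The edges 5–4–0–2–1–3–5 form a cycle, so G is not a tree and its treewidth is at least 2. Therefore the treewidth is 2.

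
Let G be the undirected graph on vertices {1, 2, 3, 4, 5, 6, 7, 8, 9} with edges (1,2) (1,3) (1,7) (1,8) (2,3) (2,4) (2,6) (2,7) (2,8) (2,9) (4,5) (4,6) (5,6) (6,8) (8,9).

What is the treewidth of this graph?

A width-2 tree decomposition is:
Bags: B1 = {1, 2, 3}  B2 = {1, 2, 8}  B3 = {2, 6, 8}  B4 = {2, 8, 9}  B5 = {2, 4, 6}  B6 = {1, 2, 7}  B7 = {4, 5, 6}
Tree: B1–B2, B2–B3, B2–B4, B3–B5, B2–B6, B5–B7
The largest bag has 3 vertices, giving width 2; this decomposition certifies tw(G) ≤ 2. On the other hand G contains the 3-clique {1, 2, 8}. A clique must lie in a single bag of any decomposition, so no decomposition can have width below 2. The upper and lower bounds meet at 2, so that is the treewidth.

2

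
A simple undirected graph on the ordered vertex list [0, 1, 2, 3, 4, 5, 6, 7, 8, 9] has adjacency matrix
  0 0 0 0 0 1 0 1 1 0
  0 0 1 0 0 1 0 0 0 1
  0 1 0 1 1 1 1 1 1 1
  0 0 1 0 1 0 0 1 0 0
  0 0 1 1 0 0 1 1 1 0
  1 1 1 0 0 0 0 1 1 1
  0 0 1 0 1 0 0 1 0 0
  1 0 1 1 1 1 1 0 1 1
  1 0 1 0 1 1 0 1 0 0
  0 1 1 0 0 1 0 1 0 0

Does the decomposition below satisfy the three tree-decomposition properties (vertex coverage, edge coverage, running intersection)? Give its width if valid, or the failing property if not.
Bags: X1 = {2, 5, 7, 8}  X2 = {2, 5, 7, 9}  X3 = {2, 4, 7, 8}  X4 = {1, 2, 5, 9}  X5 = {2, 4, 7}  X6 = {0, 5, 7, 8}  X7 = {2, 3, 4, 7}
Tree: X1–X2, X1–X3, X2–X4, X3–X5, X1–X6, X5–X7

A tree decomposition must satisfy three properties: every vertex lies in some bag; for every edge, both endpoints lie together in some bag; and for every vertex, the bags containing it form a connected subtree. Here vertex 6 appears in no bag, so the decomposition is invalid.

No — vertex 6 appears in no bag.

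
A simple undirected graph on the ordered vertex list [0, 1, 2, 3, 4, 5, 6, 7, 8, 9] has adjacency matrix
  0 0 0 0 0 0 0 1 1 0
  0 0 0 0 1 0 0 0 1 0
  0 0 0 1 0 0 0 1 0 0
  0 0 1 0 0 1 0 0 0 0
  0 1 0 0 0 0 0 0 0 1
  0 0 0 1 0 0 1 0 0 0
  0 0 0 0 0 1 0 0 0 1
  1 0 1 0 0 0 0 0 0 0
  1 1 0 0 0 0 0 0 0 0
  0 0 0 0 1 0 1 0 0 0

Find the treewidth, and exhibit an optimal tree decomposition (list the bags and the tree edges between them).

Treewidth 2.
One such decomposition:
Bags: B1 = {0, 1, 8}  B2 = {0, 1, 7}  B3 = {1, 2, 7}  B4 = {1, 2, 3}  B5 = {1, 3, 5}  B6 = {1, 5, 6}  B7 = {1, 6, 9}  B8 = {1, 4, 9}
Tree: B1–B2, B2–B3, B3–B4, B4–B5, B5–B6, B6–B7, B7–B8

The largest bag has 3 vertices, giving width 2; this decomposition certifies tw(G) ≤ 2. For the lower bound, G contains the cycle 1–8–0–7–2–3–5–6–9–4–1, so G is not a forest; only forests have treewidth ≤ 1, hence tw(G) ≥ 2. The upper and lower bounds meet at 2, so that is the treewidth.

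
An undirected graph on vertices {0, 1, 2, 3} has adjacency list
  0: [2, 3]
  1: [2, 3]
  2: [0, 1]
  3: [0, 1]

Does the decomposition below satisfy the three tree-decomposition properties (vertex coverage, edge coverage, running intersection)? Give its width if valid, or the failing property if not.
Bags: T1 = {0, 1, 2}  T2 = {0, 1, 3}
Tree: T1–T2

Yes; width 2.

Every vertex of G appears in some bag (union = {0, 1, 2, 3}); every edge is covered by a bag; and for each vertex v the set of bags containing v is connected in the bag tree. The decomposition is therefore valid. The largest bag has 3 vertices, so the width is 2.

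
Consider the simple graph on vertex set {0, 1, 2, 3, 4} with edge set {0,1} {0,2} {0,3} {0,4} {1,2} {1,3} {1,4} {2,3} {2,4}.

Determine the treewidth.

A width-3 tree decomposition is:
Bags: B1 = {0, 1, 2, 3}  B2 = {0, 1, 2, 4}
Tree: B1–B2
Each bag holds 4 vertices, so the decomposition has width 3, which upper-bounds the treewidth. On the other hand G contains the 4-clique {0, 1, 2, 3}. A clique must lie in a single bag of any decomposition, so no decomposition can have width below 3. Combining the bounds, tw(G) = 3.

3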